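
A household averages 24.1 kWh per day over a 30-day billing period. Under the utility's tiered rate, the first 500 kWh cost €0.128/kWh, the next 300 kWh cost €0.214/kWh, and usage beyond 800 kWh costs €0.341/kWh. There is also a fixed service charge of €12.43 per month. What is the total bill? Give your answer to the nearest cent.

€124.15

Usage = 24.1 kWh/day × 30 days = 723 kWh
First 500 kWh × €0.128 = €64.00
Next 223 kWh × €0.214 = €47.72
Remaining tier: 0 kWh (not reached)
Energy charge = €111.72; + service €12.43 = €124.15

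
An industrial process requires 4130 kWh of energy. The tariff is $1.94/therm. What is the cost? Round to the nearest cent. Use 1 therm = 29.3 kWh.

4130 kWh × (0.03413 therm/kWh) = 141 therm
Cost = 141 therm × $1.94/therm = $273.45

$273.45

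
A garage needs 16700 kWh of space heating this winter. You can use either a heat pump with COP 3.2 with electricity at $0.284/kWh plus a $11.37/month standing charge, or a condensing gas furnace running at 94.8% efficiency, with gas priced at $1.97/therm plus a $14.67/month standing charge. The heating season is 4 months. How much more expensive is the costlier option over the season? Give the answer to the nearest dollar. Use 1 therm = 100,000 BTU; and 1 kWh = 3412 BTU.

$285

Heat load = 16700 kWh × 3412 = 56,980,400 BTU
Gas: input = 56,980,400 / 0.948 = 60,105,907 BTU = 601.1 therm → 601.1 × $1.97 = $1,184.09; + 4 × $14.67 standing = $1,242.77
Heat pump: 56,980,400 BTU / 3412 = 16,700 kWh heat; / 3.2 = 5,219 kWh in → × $0.284 = $1,482.12; + 4 × $11.37 standing = $1,527.60
Difference = |$1,242.77 − $1,527.60| = $284.84 ≈ $285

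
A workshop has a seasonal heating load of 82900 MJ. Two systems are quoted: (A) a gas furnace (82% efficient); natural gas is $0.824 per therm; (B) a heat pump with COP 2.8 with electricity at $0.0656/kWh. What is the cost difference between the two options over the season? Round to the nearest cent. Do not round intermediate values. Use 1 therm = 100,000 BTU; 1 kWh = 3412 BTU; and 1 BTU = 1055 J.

$250.06

Heat load = 82900 MJ = 82,900,000,000 J / 1055 = 78,578,199 BTU
Gas: input = 78,578,199 / 0.82 = 95,827,072 BTU = 958.3 therm → 958.3 × $0.824 = $789.62
Heat pump: 78,578,199 BTU / 3412 = 23,030 kWh heat; / 2.8 = 8,225 kWh in → × $0.0656 = $539.56
Difference = |$789.62 − $539.56| = $250.06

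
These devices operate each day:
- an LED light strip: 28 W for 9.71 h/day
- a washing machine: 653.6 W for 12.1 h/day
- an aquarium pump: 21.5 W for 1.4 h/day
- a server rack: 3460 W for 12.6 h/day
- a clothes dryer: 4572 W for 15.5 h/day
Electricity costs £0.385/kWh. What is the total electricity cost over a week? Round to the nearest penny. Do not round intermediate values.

£330.60

LED light strip: 28 W × 9.71 h × 7 d = 1,903 Wh = 1.903 kWh
washing machine: 653.6 W × 12.1 h × 7 d = 55,360 Wh = 55.36 kWh
aquarium pump: 21.5 W × 1.4 h × 7 d = 211 Wh = 0.2107 kWh
server rack: 3460 W × 12.6 h × 7 d = 305,172 Wh = 305.2 kWh
clothes dryer: 4572 W × 15.5 h × 7 d = 496,062 Wh = 496.1 kWh
Total energy = 1.903 + 55.36 + 0.2107 + 305.2 + 496.1 = 858.7 kWh
Cost = 858.7 kWh × £0.385 = £330.60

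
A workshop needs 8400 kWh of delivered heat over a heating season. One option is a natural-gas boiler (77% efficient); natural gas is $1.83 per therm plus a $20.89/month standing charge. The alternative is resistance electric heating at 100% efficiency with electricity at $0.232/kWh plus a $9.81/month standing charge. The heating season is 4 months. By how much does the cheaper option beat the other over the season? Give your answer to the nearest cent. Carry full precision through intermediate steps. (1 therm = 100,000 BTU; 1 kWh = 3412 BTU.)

$1223.32

Heat load = 8400 kWh × 3412 = 28,660,800 BTU
Gas: input = 28,660,800 / 0.77 = 37,221,818 BTU = 372.2 therm → 372.2 × $1.83 = $681.16; + 4 × $20.89 standing = $764.72
Electric: 28,660,800 BTU / 3412 = 8,400 kWh → × $0.232 = $1,948.80; + 4 × $9.81 standing = $1,988.04
Difference = |$764.72 − $1,988.04| = $1,223.32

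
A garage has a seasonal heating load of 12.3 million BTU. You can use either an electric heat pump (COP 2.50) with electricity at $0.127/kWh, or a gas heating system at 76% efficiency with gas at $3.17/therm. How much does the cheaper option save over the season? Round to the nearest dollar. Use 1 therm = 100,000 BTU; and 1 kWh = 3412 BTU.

$330

Heat load = 12.3 × 10⁶ BTU = 12,300,000 BTU
Gas: input = 12,300,000 / 0.76 = 16,184,211 BTU = 161.8 therm → 161.8 × $3.17 = $513.04
Heat pump: 12,300,000 BTU / 3412 = 3,605 kWh heat; / 2.50 = 1,442 kWh in → × $0.127 = $183.13
Difference = |$513.04 − $183.13| = $329.91 ≈ $330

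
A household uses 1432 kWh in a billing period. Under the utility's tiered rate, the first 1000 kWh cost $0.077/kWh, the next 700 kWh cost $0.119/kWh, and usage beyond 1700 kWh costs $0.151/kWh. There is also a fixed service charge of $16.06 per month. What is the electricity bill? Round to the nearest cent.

First 1000 kWh × $0.077 = $77.00
Next 432 kWh × $0.119 = $51.41
Remaining tier: 0 kWh (not reached)
Energy charge = $128.41; + service $16.06 = $144.47

$144.47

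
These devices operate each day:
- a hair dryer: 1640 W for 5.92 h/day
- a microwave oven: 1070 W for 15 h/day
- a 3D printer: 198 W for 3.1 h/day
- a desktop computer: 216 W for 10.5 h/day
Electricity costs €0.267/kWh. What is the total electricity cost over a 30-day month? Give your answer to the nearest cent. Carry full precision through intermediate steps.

hair dryer: 1640 W × 5.92 h × 30 d = 291,264 Wh = 291.3 kWh
microwave oven: 1070 W × 15 h × 30 d = 481,500 Wh = 481.5 kWh
3D printer: 198 W × 3.1 h × 30 d = 18,414 Wh = 18.41 kWh
desktop computer: 216 W × 10.5 h × 30 d = 68,040 Wh = 68.04 kWh
Total energy = 291.3 + 481.5 + 18.41 + 68.04 = 859.2 kWh
Cost = 859.2 kWh × €0.267 = €229.41

€229.41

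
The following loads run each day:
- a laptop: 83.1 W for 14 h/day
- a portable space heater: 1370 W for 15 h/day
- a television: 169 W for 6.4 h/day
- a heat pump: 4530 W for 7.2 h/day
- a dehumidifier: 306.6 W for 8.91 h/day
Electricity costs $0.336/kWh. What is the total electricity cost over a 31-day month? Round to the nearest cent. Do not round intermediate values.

laptop: 83.1 W × 14 h × 31 d = 36,065 Wh = 36.07 kWh
portable space heater: 1370 W × 15 h × 31 d = 637,050 Wh = 637 kWh
television: 169 W × 6.4 h × 31 d = 33,530 Wh = 33.53 kWh
heat pump: 4530 W × 7.2 h × 31 d = 1,011,096 Wh = 1,011 kWh
dehumidifier: 306.6 W × 8.91 h × 31 d = 84,686 Wh = 84.69 kWh
Total energy = 36.07 + 637 + 33.53 + 1,011 + 84.69 = 1,802 kWh
Cost = 1,802 kWh × $0.336 = $605.62

$605.62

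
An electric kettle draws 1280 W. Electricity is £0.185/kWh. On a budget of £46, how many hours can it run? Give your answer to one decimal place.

194.3 h

Energy budget = £46 / £0.185 per kWh = 248.6 kWh = 248,649 Wh
Runtime = 248,649 Wh / 1280 W = 194.3 h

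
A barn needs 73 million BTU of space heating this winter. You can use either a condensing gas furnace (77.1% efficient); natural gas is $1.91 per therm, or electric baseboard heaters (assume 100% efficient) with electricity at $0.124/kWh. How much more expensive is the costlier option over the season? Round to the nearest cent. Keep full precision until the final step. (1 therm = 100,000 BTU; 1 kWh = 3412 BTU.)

Heat load = 73 × 10⁶ BTU = 73,000,000 BTU
Gas: input = 73,000,000 / 0.771 = 94,682,231 BTU = 946.8 therm → 946.8 × $1.91 = $1,808.43
Electric: 73,000,000 BTU / 3412 = 21,400 kWh → × $0.124 = $2,652.99
Difference = |$1,808.43 − $2,652.99| = $844.56

$844.56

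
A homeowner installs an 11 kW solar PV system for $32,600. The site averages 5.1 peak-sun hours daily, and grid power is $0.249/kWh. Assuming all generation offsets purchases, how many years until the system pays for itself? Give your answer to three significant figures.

6.39 years

Daily generation = 11 kW × 5.1 h = 56.1 kWh
Annual generation = 56.1 × 365 = 20476 kWh
Annual savings = 20476 × $0.249 = $5,098.65
Payback = $32,600 / $5,098.65 = 6.39 years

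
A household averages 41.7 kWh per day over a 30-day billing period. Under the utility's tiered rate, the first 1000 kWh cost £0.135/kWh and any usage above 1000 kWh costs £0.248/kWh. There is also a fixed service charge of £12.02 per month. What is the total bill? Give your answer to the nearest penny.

£209.27

Usage = 41.7 kWh/day × 30 days = 1251 kWh
First 1000 kWh × £0.135 = £135.00
Remaining 251 kWh × £0.248 = £62.25
Energy charge = £197.25; + service £12.02 = £209.27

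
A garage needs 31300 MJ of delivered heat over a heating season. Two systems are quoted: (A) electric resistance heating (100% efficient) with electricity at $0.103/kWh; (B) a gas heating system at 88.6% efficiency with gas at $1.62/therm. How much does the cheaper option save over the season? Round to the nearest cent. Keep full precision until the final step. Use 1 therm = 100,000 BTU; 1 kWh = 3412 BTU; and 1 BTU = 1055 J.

$353.15

Heat load = 31300 MJ = 31,300,000,000 J / 1055 = 29,668,246 BTU
Gas: input = 29,668,246 / 0.886 = 33,485,605 BTU = 334.9 therm → 334.9 × $1.62 = $542.47
Electric: 29,668,246 BTU / 3412 = 8,695 kWh → × $0.103 = $895.61
Difference = |$542.47 − $895.61| = $353.15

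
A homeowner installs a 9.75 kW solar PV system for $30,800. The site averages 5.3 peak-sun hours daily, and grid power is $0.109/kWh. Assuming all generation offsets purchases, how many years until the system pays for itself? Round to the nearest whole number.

Daily generation = 9.75 kW × 5.3 h = 51.67 kWh
Annual generation = 51.67 × 365 = 18861 kWh
Annual savings = 18861 × $0.109 = $2,055.89
Payback = $30,800 / $2,055.89 = 15 years

15 years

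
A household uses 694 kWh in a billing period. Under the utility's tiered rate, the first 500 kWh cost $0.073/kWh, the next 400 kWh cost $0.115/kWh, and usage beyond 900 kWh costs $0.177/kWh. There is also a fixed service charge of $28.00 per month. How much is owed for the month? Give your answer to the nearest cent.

$86.81

First 500 kWh × $0.073 = $36.50
Next 194 kWh × $0.115 = $22.31
Remaining tier: 0 kWh (not reached)
Energy charge = $58.81; + service $28.00 = $86.81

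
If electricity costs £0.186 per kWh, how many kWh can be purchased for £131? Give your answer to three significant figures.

704 kWh

£131 / £0.186 per kWh = 704.3 kWh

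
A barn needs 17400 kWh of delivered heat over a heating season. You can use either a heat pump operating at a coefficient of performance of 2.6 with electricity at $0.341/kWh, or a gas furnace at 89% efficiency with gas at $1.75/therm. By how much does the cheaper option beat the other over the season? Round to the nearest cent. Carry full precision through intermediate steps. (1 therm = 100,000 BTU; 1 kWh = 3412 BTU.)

Heat load = 17400 kWh × 3412 = 59,368,800 BTU
Gas: input = 59,368,800 / 0.890 = 66,706,517 BTU = 667.1 therm → 667.1 × $1.75 = $1,167.36
Heat pump: 59,368,800 BTU / 3412 = 17,400 kWh heat; / 2.6 = 6,692 kWh in → × $0.341 = $2,282.08
Difference = |$1,167.36 − $2,282.08| = $1,114.71

$1114.71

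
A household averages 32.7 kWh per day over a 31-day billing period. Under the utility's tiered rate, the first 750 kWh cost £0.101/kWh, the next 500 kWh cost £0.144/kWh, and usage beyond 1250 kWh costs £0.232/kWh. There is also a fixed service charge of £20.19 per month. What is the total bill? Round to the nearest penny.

£133.91

Usage = 32.7 kWh/day × 31 days = 1013.7 kWh
First 750 kWh × £0.101 = £75.75
Next 263.7 kWh × £0.144 = £37.97
Remaining tier: 0 kWh (not reached)
Energy charge = £113.72; + service £20.19 = £133.91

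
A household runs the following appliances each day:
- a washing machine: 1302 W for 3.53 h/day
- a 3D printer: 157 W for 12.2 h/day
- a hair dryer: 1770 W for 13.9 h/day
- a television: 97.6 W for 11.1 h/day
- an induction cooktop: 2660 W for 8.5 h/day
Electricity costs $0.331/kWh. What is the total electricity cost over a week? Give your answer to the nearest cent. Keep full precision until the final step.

$126.99

washing machine: 1302 W × 3.53 h × 7 d = 32,172 Wh = 32.17 kWh
3D printer: 157 W × 12.2 h × 7 d = 13,408 Wh = 13.41 kWh
hair dryer: 1770 W × 13.9 h × 7 d = 172,221 Wh = 172.2 kWh
television: 97.6 W × 11.1 h × 7 d = 7,584 Wh = 7.584 kWh
induction cooktop: 2660 W × 8.5 h × 7 d = 158,270 Wh = 158.3 kWh
Total energy = 32.17 + 13.41 + 172.2 + 7.584 + 158.3 = 383.7 kWh
Cost = 383.7 kWh × $0.331 = $126.99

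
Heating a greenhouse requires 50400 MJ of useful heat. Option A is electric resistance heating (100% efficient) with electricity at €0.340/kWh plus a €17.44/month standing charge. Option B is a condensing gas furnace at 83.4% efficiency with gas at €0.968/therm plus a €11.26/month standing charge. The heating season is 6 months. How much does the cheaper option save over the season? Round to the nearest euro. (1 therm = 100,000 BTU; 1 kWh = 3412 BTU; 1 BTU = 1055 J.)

Heat load = 50400 MJ = 50,400,000,000 J / 1055 = 47,772,512 BTU
Gas: input = 47,772,512 / 0.834 = 57,281,189 BTU = 572.8 therm → 572.8 × €0.968 = €554.48; + 6 × €11.26 standing = €622.04
Electric: 47,772,512 BTU / 3412 = 14,000 kWh → × €0.340 = €4,760.45; + 6 × €17.44 standing = €4,865.09
Difference = |€622.04 − €4,865.09| = €4,243.05 ≈ €4243

€4243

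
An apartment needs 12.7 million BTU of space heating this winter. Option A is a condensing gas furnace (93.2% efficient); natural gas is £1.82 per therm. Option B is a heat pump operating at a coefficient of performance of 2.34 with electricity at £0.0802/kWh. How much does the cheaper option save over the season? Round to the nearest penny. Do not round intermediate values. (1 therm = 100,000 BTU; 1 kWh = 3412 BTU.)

£120.43

Heat load = 12.7 × 10⁶ BTU = 12,700,000 BTU
Gas: input = 12,700,000 / 0.932 = 13,626,609 BTU = 136.3 therm → 136.3 × £1.82 = £248.00
Heat pump: 12,700,000 BTU / 3412 = 3,722 kWh heat; / 2.34 = 1,591 kWh in → × £0.0802 = £127.57
Difference = |£248.00 − £127.57| = £120.43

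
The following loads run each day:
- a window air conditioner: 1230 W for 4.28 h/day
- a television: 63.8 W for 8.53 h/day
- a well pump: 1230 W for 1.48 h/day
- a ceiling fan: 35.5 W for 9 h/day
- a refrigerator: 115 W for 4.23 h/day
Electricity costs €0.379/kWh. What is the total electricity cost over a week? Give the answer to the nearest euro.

€22

window air conditioner: 1230 W × 4.28 h × 7 d = 36,851 Wh = 36.85 kWh
television: 63.8 W × 8.53 h × 7 d = 3,809 Wh = 3.809 kWh
well pump: 1230 W × 1.48 h × 7 d = 12,743 Wh = 12.74 kWh
ceiling fan: 35.5 W × 9 h × 7 d = 2,236 Wh = 2.236 kWh
refrigerator: 115 W × 4.23 h × 7 d = 3,405 Wh = 3.405 kWh
Total energy = 36.85 + 3.809 + 12.74 + 2.236 + 3.405 = 59.04 kWh
Cost = 59.04 kWh × €0.379 = €22.38 ≈ €22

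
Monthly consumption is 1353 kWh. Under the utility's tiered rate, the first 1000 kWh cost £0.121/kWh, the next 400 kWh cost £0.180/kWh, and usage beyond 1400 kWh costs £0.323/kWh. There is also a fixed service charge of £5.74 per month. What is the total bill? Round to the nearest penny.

First 1000 kWh × £0.121 = £121.00
Next 353 kWh × £0.180 = £63.54
Remaining tier: 0 kWh (not reached)
Energy charge = £184.54; + service £5.74 = £190.28

£190.28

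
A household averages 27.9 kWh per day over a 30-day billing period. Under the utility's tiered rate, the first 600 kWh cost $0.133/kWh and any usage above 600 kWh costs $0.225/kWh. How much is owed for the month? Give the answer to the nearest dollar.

Usage = 27.9 kWh/day × 30 days = 837 kWh
First 600 kWh × $0.133 = $79.80
Remaining 237 kWh × $0.225 = $53.33
Total = $133.12 ≈ $133

$133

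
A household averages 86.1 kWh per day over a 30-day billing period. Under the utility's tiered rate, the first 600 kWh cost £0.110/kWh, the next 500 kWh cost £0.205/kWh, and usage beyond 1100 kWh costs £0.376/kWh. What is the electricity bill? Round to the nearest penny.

£726.11

Usage = 86.1 kWh/day × 30 days = 2583 kWh
First 600 kWh × £0.110 = £66.00
Next 500 kWh × £0.205 = £102.50
Remaining 1483 kWh × £0.376 = £557.61
Total = £726.11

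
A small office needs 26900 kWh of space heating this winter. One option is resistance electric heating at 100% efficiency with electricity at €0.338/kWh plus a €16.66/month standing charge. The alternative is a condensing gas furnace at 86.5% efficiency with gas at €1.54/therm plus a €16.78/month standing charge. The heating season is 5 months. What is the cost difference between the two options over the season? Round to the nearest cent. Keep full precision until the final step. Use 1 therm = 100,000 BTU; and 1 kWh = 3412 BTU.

Heat load = 26900 kWh × 3412 = 91,782,800 BTU
Gas: input = 91,782,800 / 0.865 = 106,107,283 BTU = 1,061 therm → 1,061 × €1.54 = €1,634.05; + 5 × €16.78 standing = €1,717.95
Electric: 91,782,800 BTU / 3412 = 26,900 kWh → × €0.338 = €9,092.20; + 5 × €16.66 standing = €9,175.50
Difference = |€1,717.95 − €9,175.50| = €7,457.55

€7457.55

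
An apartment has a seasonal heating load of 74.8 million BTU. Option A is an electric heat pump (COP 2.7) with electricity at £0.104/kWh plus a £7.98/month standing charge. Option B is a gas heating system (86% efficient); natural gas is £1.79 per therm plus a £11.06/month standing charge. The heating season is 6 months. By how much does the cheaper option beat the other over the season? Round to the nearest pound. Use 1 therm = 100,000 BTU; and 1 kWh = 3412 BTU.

Heat load = 74.8 × 10⁶ BTU = 74,800,000 BTU
Gas: input = 74,800,000 / 0.86 = 86,976,744 BTU = 869.8 therm → 869.8 × £1.79 = £1,556.88; + 6 × £11.06 standing = £1,623.24
Heat pump: 74,800,000 BTU / 3412 = 21,920 kWh heat; / 2.7 = 8,119 kWh in → × £0.104 = £844.43; + 6 × £7.98 standing = £892.31
Difference = |£1,623.24 − £892.31| = £730.94 ≈ £731

£731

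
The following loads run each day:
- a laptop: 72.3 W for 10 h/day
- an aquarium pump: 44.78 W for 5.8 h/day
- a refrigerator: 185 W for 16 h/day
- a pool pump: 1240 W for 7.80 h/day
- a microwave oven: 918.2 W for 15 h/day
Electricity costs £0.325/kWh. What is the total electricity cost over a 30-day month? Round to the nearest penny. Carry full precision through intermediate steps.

£267.03

laptop: 72.3 W × 10 h × 30 d = 21,690 Wh = 21.69 kWh
aquarium pump: 44.78 W × 5.8 h × 30 d = 7,792 Wh = 7.792 kWh
refrigerator: 185 W × 16 h × 30 d = 88,800 Wh = 88.8 kWh
pool pump: 1240 W × 7.80 h × 30 d = 290,160 Wh = 290.2 kWh
microwave oven: 918.2 W × 15 h × 30 d = 413,190 Wh = 413.2 kWh
Total energy = 21.69 + 7.792 + 88.8 + 290.2 + 413.2 = 821.6 kWh
Cost = 821.6 kWh × £0.325 = £267.03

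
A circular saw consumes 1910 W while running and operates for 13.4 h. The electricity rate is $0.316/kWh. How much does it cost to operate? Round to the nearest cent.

Energy = 1910 W × 13.4 h = 25,594 Wh = 25.59 kWh
Cost = 25.59 kWh × $0.316/kWh = $8.09

$8.09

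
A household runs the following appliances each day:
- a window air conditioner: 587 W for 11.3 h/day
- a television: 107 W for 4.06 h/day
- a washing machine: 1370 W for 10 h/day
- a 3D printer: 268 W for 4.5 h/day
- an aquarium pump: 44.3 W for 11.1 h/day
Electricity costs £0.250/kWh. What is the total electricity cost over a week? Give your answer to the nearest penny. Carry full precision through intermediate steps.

£39.31

window air conditioner: 587 W × 11.3 h × 7 d = 46,432 Wh = 46.43 kWh
television: 107 W × 4.06 h × 7 d = 3,041 Wh = 3.041 kWh
washing machine: 1370 W × 10 h × 7 d = 95,900 Wh = 95.9 kWh
3D printer: 268 W × 4.5 h × 7 d = 8,442 Wh = 8.442 kWh
aquarium pump: 44.3 W × 11.1 h × 7 d = 3,442 Wh = 3.442 kWh
Total energy = 46.43 + 3.041 + 95.9 + 8.442 + 3.442 = 157.3 kWh
Cost = 157.3 kWh × £0.250 = £39.31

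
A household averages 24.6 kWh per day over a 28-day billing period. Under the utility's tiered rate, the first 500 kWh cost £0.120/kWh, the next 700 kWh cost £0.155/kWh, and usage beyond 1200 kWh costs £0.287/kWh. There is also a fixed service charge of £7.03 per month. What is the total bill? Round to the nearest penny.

£96.29

Usage = 24.6 kWh/day × 28 days = 688.8 kWh
First 500 kWh × £0.120 = £60.00
Next 188.8 kWh × £0.155 = £29.26
Remaining tier: 0 kWh (not reached)
Energy charge = £89.26; + service £7.03 = £96.29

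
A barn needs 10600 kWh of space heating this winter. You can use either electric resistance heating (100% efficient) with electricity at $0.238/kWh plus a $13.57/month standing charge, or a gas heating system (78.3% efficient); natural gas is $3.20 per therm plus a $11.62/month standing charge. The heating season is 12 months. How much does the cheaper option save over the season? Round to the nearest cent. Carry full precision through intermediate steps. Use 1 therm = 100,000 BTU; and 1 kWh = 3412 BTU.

Heat load = 10600 kWh × 3412 = 36,167,200 BTU
Gas: input = 36,167,200 / 0.783 = 46,190,549 BTU = 461.9 therm → 461.9 × $3.20 = $1,478.10; + 12 × $11.62 standing = $1,617.54
Electric: 36,167,200 BTU / 3412 = 10,600 kWh → × $0.238 = $2,522.80; + 12 × $13.57 standing = $2,685.64
Difference = |$1,617.54 − $2,685.64| = $1,068.10

$1068.10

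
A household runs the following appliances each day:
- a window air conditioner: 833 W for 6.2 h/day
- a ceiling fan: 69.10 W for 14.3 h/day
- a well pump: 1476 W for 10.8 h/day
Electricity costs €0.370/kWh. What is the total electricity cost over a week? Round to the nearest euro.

€57

window air conditioner: 833 W × 6.2 h × 7 d = 36,152 Wh = 36.15 kWh
ceiling fan: 69.10 W × 14.3 h × 7 d = 6,917 Wh = 6.917 kWh
well pump: 1476 W × 10.8 h × 7 d = 111,586 Wh = 111.6 kWh
Total energy = 36.15 + 6.917 + 111.6 = 154.7 kWh
Cost = 154.7 kWh × €0.370 = €57.22 ≈ €57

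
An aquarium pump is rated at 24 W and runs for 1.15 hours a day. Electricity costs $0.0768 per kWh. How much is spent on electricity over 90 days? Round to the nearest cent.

Energy = 24 W × 1.15 h/day × 90 days = 2,484 Wh = 2.484 kWh
Cost = 2.484 kWh × $0.0768/kWh = $0.19

$0.19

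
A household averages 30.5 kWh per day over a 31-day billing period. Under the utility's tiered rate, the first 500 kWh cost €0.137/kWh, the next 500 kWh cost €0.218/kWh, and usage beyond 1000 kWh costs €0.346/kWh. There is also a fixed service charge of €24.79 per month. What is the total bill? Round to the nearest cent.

Usage = 30.5 kWh/day × 31 days = 945.5 kWh
First 500 kWh × €0.137 = €68.50
Next 445.5 kWh × €0.218 = €97.12
Remaining tier: 0 kWh (not reached)
Energy charge = €165.62; + service €24.79 = €190.41

€190.41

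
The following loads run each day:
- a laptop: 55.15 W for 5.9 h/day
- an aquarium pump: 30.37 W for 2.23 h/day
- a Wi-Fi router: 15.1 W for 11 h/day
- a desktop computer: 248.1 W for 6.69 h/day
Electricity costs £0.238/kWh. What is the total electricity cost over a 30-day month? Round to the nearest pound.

£16

laptop: 55.15 W × 5.9 h × 30 d = 9,762 Wh = 9.762 kWh
aquarium pump: 30.37 W × 2.23 h × 30 d = 2,032 Wh = 2.032 kWh
Wi-Fi router: 15.1 W × 11 h × 30 d = 4,983 Wh = 4.983 kWh
desktop computer: 248.1 W × 6.69 h × 30 d = 49,794 Wh = 49.79 kWh
Total energy = 9.762 + 2.032 + 4.983 + 49.79 = 66.57 kWh
Cost = 66.57 kWh × £0.238 = £15.84 ≈ £16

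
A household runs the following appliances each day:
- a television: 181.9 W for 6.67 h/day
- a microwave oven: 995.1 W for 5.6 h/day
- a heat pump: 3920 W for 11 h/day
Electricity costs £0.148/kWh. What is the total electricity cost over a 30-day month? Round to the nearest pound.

television: 181.9 W × 6.67 h × 30 d = 36,398 Wh = 36.4 kWh
microwave oven: 995.1 W × 5.6 h × 30 d = 167,177 Wh = 167.2 kWh
heat pump: 3920 W × 11 h × 30 d = 1,293,600 Wh = 1,294 kWh
Total energy = 36.4 + 167.2 + 1,294 = 1,497 kWh
Cost = 1,497 kWh × £0.148 = £221.58 ≈ £222

£222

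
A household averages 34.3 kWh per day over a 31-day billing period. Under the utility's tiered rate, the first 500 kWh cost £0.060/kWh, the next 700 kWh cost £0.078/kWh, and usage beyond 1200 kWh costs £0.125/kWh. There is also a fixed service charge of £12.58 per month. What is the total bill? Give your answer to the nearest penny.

Usage = 34.3 kWh/day × 31 days = 1063.3 kWh
First 500 kWh × £0.060 = £30.00
Next 563.3 kWh × £0.078 = £43.94
Remaining tier: 0 kWh (not reached)
Energy charge = £73.94; + service £12.58 = £86.52

£86.52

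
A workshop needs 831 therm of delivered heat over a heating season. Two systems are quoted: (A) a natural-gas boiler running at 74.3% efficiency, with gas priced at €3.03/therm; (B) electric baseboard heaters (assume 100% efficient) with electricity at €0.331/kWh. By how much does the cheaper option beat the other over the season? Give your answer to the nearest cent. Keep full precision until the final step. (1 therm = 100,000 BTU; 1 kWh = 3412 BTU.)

€4672.71

Heat load = 831 therm × 100,000 = 83,100,000 BTU
Gas: input = 83,100,000 / 0.743 = 111,843,876 BTU = 1,118 therm → 1,118 × €3.03 = €3,388.87
Electric: 83,100,000 BTU / 3412 = 24,360 kWh → × €0.331 = €8,061.58
Difference = |€3,388.87 − €8,061.58| = €4,672.71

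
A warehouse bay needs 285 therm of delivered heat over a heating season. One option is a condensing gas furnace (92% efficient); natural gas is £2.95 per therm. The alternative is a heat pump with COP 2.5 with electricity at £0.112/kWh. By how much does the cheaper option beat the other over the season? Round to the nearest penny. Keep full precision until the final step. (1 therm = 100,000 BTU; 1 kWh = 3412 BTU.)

£539.65

Heat load = 285 therm × 100,000 = 28,500,000 BTU
Gas: input = 28,500,000 / 0.92 = 30,978,261 BTU = 309.8 therm → 309.8 × £2.95 = £913.86
Heat pump: 28,500,000 BTU / 3412 = 8,353 kWh heat; / 2.5 = 3,341 kWh in → × £0.112 = £374.21
Difference = |£913.86 − £374.21| = £539.65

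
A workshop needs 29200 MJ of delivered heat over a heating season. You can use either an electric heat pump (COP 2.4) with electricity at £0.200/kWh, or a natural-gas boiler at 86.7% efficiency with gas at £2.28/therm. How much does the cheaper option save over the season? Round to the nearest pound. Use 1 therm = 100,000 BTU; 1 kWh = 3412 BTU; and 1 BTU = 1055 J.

£52

Heat load = 29200 MJ = 29,200,000,000 J / 1055 = 27,677,725 BTU
Gas: input = 27,677,725 / 0.867 = 31,923,558 BTU = 319.2 therm → 319.2 × £2.28 = £727.86
Heat pump: 27,677,725 BTU / 3412 = 8,112 kWh heat; / 2.4 = 3,380 kWh in → × £0.200 = £675.99
Difference = |£727.86 − £675.99| = £51.87 ≈ £52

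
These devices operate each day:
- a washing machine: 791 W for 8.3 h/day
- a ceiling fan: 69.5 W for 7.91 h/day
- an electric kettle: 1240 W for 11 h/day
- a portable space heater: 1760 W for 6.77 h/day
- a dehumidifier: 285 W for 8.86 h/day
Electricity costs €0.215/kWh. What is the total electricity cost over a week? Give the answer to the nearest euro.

€53

washing machine: 791 W × 8.3 h × 7 d = 45,957 Wh = 45.96 kWh
ceiling fan: 69.5 W × 7.91 h × 7 d = 3,848 Wh = 3.848 kWh
electric kettle: 1240 W × 11 h × 7 d = 95,480 Wh = 95.48 kWh
portable space heater: 1760 W × 6.77 h × 7 d = 83,406 Wh = 83.41 kWh
dehumidifier: 285 W × 8.86 h × 7 d = 17,676 Wh = 17.68 kWh
Total energy = 45.96 + 3.848 + 95.48 + 83.41 + 17.68 = 246.4 kWh
Cost = 246.4 kWh × €0.215 = €52.97 ≈ €53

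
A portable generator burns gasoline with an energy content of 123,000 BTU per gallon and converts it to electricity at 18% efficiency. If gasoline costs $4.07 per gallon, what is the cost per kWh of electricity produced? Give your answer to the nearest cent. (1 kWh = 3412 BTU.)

Electrical output per gallon = 123,000 BTU × 0.18 / 3412 BTU/kWh = 6.489 kWh
Cost per kWh = $4.07 / 6.489 kWh = $0.627

$0.63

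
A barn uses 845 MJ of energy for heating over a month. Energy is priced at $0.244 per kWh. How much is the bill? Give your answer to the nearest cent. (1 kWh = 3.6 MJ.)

845 MJ × (0.27778 kWh/MJ) = 234.7 kWh
Cost = 234.7 kWh × $0.244/kWh = $57.27

$57.27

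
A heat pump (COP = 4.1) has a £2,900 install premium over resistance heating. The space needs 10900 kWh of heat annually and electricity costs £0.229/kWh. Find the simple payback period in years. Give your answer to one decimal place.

Resistance: 10900 kWh × £0.229 = £2,496.10/yr
Heat pump: 10900 / 4.1 = 2659 kWh in → × £0.229 = £608.80/yr
Annual savings = £1,887.30
Payback = £2,900 / £1,887.30 = 1.54 years

1.5 years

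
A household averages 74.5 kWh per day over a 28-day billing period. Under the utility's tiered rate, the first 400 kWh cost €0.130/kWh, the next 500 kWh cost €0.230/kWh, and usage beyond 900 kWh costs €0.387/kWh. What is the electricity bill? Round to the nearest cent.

Usage = 74.5 kWh/day × 28 days = 2086 kWh
First 400 kWh × €0.130 = €52.00
Next 500 kWh × €0.230 = €115.00
Remaining 1186 kWh × €0.387 = €458.98
Total = €625.98

€625.98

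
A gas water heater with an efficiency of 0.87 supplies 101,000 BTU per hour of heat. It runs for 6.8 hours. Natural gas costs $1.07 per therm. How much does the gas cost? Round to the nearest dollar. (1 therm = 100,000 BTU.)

$8

Heat delivered = 101,000 BTU/h × 6.8 h = 686,800 BTU
Gas input = 686,800 / 0.87 = 789,425 BTU
= 789,425 / 100,000 = 7.894 therm
Cost = 7.894 × $1.07/therm = $8.45 ≈ $8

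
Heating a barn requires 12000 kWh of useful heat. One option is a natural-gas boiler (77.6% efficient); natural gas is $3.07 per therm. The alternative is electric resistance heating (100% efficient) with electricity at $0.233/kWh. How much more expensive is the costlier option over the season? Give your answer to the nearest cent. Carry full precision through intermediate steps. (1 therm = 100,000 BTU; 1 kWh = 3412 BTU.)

$1176.18

Heat load = 12000 kWh × 3412 = 40,944,000 BTU
Gas: input = 40,944,000 / 0.776 = 52,762,887 BTU = 527.6 therm → 527.6 × $3.07 = $1,619.82
Electric: 40,944,000 BTU / 3412 = 12,000 kWh → × $0.233 = $2,796.00
Difference = |$1,619.82 − $2,796.00| = $1,176.18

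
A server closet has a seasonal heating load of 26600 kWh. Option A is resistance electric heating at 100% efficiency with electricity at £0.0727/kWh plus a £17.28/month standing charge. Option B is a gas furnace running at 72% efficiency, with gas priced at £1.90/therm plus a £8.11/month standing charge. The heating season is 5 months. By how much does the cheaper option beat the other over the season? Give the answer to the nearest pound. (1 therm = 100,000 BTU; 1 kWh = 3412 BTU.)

£415

Heat load = 26600 kWh × 3412 = 90,759,200 BTU
Gas: input = 90,759,200 / 0.72 = 126,054,444 BTU = 1,261 therm → 1,261 × £1.90 = £2,395.03; + 5 × £8.11 standing = £2,435.58
Electric: 90,759,200 BTU / 3412 = 26,600 kWh → × £0.0727 = £1,933.82; + 5 × £17.28 standing = £2,020.22
Difference = |£2,435.58 − £2,020.22| = £415.36 ≈ £415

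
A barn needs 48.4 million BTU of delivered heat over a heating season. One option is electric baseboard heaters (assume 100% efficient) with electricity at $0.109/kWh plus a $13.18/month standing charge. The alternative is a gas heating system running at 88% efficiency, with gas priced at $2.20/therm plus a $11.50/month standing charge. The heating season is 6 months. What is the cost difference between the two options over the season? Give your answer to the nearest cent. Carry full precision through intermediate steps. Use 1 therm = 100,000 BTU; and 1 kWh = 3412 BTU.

$346.27

Heat load = 48.4 × 10⁶ BTU = 48,400,000 BTU
Gas: input = 48,400,000 / 0.88 = 55,000,000 BTU = 550 therm → 550 × $2.20 = $1,210.00; + 6 × $11.50 standing = $1,279.00
Electric: 48,400,000 BTU / 3412 = 14,190 kWh → × $0.109 = $1,546.19; + 6 × $13.18 standing = $1,625.27
Difference = |$1,279.00 − $1,625.27| = $346.27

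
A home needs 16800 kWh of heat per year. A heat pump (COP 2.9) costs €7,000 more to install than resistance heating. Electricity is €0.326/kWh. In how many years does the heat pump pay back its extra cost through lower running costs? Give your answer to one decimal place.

Resistance: 16800 kWh × €0.326 = €5,476.80/yr
Heat pump: 16800 / 2.9 = 5793 kWh in → × €0.326 = €1,888.55/yr
Annual savings = €3,588.25
Payback = €7,000 / €3,588.25 = 1.95 years

2.0 years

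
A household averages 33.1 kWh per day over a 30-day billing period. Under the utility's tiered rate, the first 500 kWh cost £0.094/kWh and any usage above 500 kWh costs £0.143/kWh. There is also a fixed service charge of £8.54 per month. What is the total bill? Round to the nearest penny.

Usage = 33.1 kWh/day × 30 days = 993 kWh
First 500 kWh × £0.094 = £47.00
Remaining 493 kWh × £0.143 = £70.50
Energy charge = £117.50; + service £8.54 = £126.04

£126.04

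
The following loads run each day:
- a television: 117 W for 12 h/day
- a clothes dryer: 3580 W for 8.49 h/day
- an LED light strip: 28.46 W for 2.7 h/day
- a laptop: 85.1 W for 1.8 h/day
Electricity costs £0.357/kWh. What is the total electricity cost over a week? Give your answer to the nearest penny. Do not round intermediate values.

television: 117 W × 12 h × 7 d = 9,828 Wh = 9.828 kWh
clothes dryer: 3580 W × 8.49 h × 7 d = 212,759 Wh = 212.8 kWh
LED light strip: 28.46 W × 2.7 h × 7 d = 538 Wh = 0.5379 kWh
laptop: 85.1 W × 1.8 h × 7 d = 1,072 Wh = 1.072 kWh
Total energy = 9.828 + 212.8 + 0.5379 + 1.072 = 224.2 kWh
Cost = 224.2 kWh × £0.357 = £80.04

£80.04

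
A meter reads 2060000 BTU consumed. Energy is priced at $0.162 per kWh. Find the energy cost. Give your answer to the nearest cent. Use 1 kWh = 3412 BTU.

2060000 BTU × (0.00029308 kWh/BTU) = 603.8 kWh
Cost = 603.8 kWh × $0.162/kWh = $97.81

$97.81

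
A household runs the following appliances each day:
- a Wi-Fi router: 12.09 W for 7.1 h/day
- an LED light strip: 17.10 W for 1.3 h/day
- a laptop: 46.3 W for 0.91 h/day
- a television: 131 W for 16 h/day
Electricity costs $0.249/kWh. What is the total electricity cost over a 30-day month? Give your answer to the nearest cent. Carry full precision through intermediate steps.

$16.78

Wi-Fi router: 12.09 W × 7.1 h × 30 d = 2,575 Wh = 2.575 kWh
LED light strip: 17.10 W × 1.3 h × 30 d = 667 Wh = 0.6669 kWh
laptop: 46.3 W × 0.91 h × 30 d = 1,264 Wh = 1.264 kWh
television: 131 W × 16 h × 30 d = 62,880 Wh = 62.88 kWh
Total energy = 2.575 + 0.6669 + 1.264 + 62.88 = 67.39 kWh
Cost = 67.39 kWh × $0.249 = $16.78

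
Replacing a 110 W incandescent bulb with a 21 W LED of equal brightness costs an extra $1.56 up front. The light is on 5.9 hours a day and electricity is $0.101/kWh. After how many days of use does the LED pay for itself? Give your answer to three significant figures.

Power saved = 110 − 21 = 89 W
Daily energy saved = 89 W × 5.9 h = 525.1 Wh = 0.5251 kWh
Daily savings = 0.5251 × $0.101 = $0.0530
Payback = $1.56 / $0.0530 per day = 29.41 days

29.4 days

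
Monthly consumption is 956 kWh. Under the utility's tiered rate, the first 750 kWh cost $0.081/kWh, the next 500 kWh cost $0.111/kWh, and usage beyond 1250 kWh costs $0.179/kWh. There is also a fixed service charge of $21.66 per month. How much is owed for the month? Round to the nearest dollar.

First 750 kWh × $0.081 = $60.75
Next 206 kWh × $0.111 = $22.87
Remaining tier: 0 kWh (not reached)
Energy charge = $83.62; + service $21.66 = $105.28 ≈ $105

$105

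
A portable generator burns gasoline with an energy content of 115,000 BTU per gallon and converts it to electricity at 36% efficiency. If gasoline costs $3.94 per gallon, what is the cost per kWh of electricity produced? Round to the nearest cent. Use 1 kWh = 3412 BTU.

Electrical output per gallon = 115,000 BTU × 0.36 / 3412 BTU/kWh = 12.13 kWh
Cost per kWh = $3.94 / 12.13 kWh = $0.325

$0.32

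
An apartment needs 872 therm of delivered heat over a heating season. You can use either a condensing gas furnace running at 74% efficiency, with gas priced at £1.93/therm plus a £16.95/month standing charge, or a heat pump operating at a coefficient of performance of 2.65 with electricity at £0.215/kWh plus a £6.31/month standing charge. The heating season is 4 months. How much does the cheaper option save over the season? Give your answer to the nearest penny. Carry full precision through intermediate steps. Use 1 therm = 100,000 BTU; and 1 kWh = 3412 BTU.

Heat load = 872 therm × 100,000 = 87,200,000 BTU
Gas: input = 87,200,000 / 0.74 = 117,837,838 BTU = 1,178 therm → 1,178 × £1.93 = £2,274.27; + 4 × £16.95 standing = £2,342.07
Heat pump: 87,200,000 BTU / 3412 = 25,560 kWh heat; / 2.65 = 9,644 kWh in → × £0.215 = £2,073.48; + 4 × £6.31 standing = £2,098.72
Difference = |£2,342.07 − £2,098.72| = £243.35

£243.35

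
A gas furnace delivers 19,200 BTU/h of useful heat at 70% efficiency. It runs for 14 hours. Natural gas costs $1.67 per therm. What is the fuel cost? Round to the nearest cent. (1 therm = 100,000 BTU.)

$6.41

Heat delivered = 19,200 BTU/h × 14 h = 268,800 BTU
Gas input = 268,800 / 0.700 = 384,000 BTU
= 384,000 / 100,000 = 3.84 therm
Cost = 3.84 × $1.67/therm = $6.41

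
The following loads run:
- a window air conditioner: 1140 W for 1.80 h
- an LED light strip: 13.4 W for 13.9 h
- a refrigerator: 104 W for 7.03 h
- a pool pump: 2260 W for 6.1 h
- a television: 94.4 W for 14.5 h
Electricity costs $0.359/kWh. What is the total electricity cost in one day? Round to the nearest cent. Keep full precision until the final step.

$6.51

window air conditioner: 1140 W × 1.80 h = 2,052 Wh = 2.052 kWh
LED light strip: 13.4 W × 13.9 h = 186 Wh = 0.1863 kWh
refrigerator: 104 W × 7.03 h = 731 Wh = 0.7311 kWh
pool pump: 2260 W × 6.1 h = 13,786 Wh = 13.79 kWh
television: 94.4 W × 14.5 h = 1,369 Wh = 1.369 kWh
Total energy = 2.052 + 0.1863 + 0.7311 + 13.79 + 1.369 = 18.12 kWh
Cost = 18.12 kWh × $0.359 = $6.51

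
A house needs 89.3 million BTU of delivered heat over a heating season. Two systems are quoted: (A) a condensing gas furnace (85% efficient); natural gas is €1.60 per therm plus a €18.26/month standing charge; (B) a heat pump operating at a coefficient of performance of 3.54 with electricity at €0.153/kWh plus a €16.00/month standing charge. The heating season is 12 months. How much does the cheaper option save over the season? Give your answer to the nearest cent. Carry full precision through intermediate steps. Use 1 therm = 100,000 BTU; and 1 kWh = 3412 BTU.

Heat load = 89.3 × 10⁶ BTU = 89,300,000 BTU
Gas: input = 89,300,000 / 0.85 = 105,058,824 BTU = 1,051 therm → 1,051 × €1.60 = €1,680.94; + 12 × €18.26 standing = €1,900.06
Heat pump: 89,300,000 BTU / 3412 = 26,170 kWh heat; / 3.54 = 7,393 kWh in → × €0.153 = €1,131.18; + 12 × €16.00 standing = €1,323.18
Difference = |€1,900.06 − €1,323.18| = €576.88

€576.88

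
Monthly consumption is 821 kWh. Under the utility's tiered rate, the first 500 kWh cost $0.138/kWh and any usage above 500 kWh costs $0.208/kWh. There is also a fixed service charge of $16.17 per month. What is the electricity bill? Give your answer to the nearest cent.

First 500 kWh × $0.138 = $69.00
Remaining 321 kWh × $0.208 = $66.77
Energy charge = $135.77; + service $16.17 = $151.94

$151.94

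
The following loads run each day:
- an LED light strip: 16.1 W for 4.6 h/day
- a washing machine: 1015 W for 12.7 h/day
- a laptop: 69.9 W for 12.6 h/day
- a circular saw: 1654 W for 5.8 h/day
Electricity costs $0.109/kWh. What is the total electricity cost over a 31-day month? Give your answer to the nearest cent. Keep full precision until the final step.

LED light strip: 16.1 W × 4.6 h × 31 d = 2,296 Wh = 2.296 kWh
washing machine: 1015 W × 12.7 h × 31 d = 399,606 Wh = 399.6 kWh
laptop: 69.9 W × 12.6 h × 31 d = 27,303 Wh = 27.3 kWh
circular saw: 1654 W × 5.8 h × 31 d = 297,389 Wh = 297.4 kWh
Total energy = 2.296 + 399.6 + 27.3 + 297.4 = 726.6 kWh
Cost = 726.6 kWh × $0.109 = $79.20

$79.20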